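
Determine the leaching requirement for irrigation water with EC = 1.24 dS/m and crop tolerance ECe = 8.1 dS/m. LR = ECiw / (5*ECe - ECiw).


LR = ECiw / (5*ECe - ECiw)
LR = 1.24 / (5*8.1 - 1.24)
LR = 1.24 / 39.2600

0.0316


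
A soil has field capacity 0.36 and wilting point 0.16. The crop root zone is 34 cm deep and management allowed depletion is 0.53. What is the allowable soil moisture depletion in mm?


SMD = (FC - PWP) * d * MAD * 10
SMD = (0.36 - 0.16) * 34 * 0.53 * 10
SMD = 0.2000 * 34 * 0.53 * 10

36.0400 mm


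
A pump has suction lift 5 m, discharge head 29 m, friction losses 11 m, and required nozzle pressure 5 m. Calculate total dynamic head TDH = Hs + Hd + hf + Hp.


TDH = Hs + Hd + hf + Hp = 5 + 29 + 11 + 5 = 50

50 m


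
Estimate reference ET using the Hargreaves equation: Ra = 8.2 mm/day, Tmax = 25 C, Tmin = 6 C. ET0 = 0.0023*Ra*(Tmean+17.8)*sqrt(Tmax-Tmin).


Tmean = (Tmax + Tmin)/2 = (25 + 6)/2 = 15.5
ET0 = 0.0023 * 8.2 * (15.5 + 17.8) * sqrt(25 - 6)
ET0 = 0.0023 * 8.2 * 33.3 * 4.358899

2.7376 mm/day


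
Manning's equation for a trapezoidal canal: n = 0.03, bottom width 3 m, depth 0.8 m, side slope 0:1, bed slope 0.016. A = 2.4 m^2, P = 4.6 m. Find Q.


R = A/P = 2.4/4.6 = 0.521739
Q = (1/0.03) * 2.4 * 0.521739^(2/3) * 0.016^0.5

6.5582 m^3/s


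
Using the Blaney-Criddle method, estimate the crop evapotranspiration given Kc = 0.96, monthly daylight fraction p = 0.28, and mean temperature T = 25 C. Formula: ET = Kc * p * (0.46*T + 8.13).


ET = Kc * p * (0.46*T + 8.13)
ET = 0.96 * 0.28 * (0.46*25 + 8.13)
ET = 0.96 * 0.28 * 19.6300

5.2765 mm/day


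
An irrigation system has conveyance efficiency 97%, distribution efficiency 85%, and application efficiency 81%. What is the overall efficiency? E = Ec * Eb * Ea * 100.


Ec = 0.97, Eb = 0.85, Ea = 0.81
E = 0.97 * 0.85 * 0.81 * 100 = 66.7845%

66.7845 %


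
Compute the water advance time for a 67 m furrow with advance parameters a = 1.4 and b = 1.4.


t = (L/a)^(1/b)
t = (67/1.4)^(1/1.4)
t = 47.857143^(1/1.4)

15.8475 min


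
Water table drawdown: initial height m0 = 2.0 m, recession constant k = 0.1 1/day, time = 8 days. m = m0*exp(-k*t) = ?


m = m0 * exp(-k*t)
m = 2.0 * exp(-0.1 * 8)
m = 2.0 * exp(-0.8000)

0.8987 m


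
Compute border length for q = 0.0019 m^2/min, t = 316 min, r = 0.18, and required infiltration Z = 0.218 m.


L = q*t/((1+r)*Z)
L = 0.0019*316/((1+0.18)*0.218)
L = 0.6004/0.25724

2.3340 m


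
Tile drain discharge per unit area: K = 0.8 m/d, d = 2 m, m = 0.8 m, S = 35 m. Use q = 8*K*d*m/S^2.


q = 8*K*d*m/S^2
q = 8*0.8*2*0.8/35^2
q = 10.2400 / 1225

0.0084 m/d


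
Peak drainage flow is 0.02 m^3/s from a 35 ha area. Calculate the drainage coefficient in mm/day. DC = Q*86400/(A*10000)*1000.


DC = Q * 86400 / (A * 10000) * 1000
DC = 0.02 * 86400 / (35 * 10000) * 1000
DC = 1728000.0000 / 350000

4.9371 mm/day


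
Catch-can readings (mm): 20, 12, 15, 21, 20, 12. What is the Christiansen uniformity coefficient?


mean = 16.666667 mm
MAD = 3.666667 mm
CU = (1 - 3.666667/16.666667)*100

78.0000 %


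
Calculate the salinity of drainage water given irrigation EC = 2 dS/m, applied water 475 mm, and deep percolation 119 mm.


EC_dw = EC_iw * D_iw / D_dw
EC_dw = 2 * 475 / 119
EC_dw = 950 / 119

7.9832 dS/m


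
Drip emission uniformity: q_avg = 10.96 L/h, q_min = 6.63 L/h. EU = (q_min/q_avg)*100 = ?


EU = (q_min/q_avg)*100 = (6.63/10.96)*100 = 60.4927%

60.4927 %


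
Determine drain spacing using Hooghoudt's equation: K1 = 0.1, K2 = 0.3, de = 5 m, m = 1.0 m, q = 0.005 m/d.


S^2 = 8*K2*de*m/q + 4*K1*m^2/q
S^2 = 8*0.3*5*1.0/0.005 + 4*0.1*1.0^2/0.005
S = sqrt(2480.0000)

49.7996 m


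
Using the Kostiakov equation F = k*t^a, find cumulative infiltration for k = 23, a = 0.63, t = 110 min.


F = k * t^a = 23 * 110^0.63
F = 23 * 19.323126

444.4319 mm


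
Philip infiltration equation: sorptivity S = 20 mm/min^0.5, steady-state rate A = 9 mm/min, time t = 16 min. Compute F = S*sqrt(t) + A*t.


F = S*sqrt(t) + A*t
F = 20*sqrt(16) + 9*16
F = 20*4.000000 + 144

224.0000 mm


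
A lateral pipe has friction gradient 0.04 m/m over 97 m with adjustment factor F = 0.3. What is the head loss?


hf = J * L * F = 0.04 * 97 * 0.3 = 1.1640 m

1.1640 m


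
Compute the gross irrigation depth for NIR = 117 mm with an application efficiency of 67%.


Ea = 67% = 0.67
GID = NIR / Ea = 117 / 0.67 = 174.6269 mm

174.6269 mm


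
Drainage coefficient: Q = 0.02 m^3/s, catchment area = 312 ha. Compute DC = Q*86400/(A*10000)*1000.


DC = Q * 86400 / (A * 10000) * 1000
DC = 0.02 * 86400 / (312 * 10000) * 1000
DC = 1728000.0000 / 3120000

0.5538 mm/day


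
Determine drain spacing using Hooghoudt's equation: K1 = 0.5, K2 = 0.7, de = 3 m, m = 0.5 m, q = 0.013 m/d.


S^2 = 8*K2*de*m/q + 4*K1*m^2/q
S^2 = 8*0.7*3*0.5/0.013 + 4*0.5*0.5^2/0.013
S = sqrt(684.6154)

26.1652 m


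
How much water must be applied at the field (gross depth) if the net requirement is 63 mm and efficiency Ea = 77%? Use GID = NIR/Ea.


Ea = 77% = 0.77
GID = NIR / Ea = 63 / 0.77 = 81.8182 mm

81.8182 mm


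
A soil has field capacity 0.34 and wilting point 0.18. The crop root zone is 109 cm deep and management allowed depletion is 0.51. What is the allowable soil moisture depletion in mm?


SMD = (FC - PWP) * d * MAD * 10
SMD = (0.34 - 0.18) * 109 * 0.51 * 10
SMD = 0.1600 * 109 * 0.51 * 10

88.9440 mm


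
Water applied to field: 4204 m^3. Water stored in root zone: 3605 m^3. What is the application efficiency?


Ea = V_root / V_field * 100 = 3605 / 4204 * 100 = 85.7517%

85.7517 %


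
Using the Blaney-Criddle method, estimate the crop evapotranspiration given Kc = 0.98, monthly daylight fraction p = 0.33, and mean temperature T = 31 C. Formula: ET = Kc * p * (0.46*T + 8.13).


ET = Kc * p * (0.46*T + 8.13)
ET = 0.98 * 0.33 * (0.46*31 + 8.13)
ET = 0.98 * 0.33 * 22.3900

7.2409 mm/day


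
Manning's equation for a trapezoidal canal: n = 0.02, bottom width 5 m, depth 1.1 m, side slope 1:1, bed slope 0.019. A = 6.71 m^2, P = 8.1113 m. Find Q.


R = A/P = 6.71/8.1113 = 0.827241
Q = (1/0.02) * 6.71 * 0.827241^(2/3) * 0.019^0.5

40.7528 m^3/s


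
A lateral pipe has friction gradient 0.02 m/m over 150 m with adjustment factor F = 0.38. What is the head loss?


hf = J * L * F = 0.02 * 150 * 0.38 = 1.1400 m

1.1400 m


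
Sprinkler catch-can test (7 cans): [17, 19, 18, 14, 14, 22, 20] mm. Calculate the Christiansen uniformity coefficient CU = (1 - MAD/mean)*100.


mean = 17.714286 mm
MAD = 2.326531 mm
CU = (1 - 2.326531/17.714286)*100

86.8664 %


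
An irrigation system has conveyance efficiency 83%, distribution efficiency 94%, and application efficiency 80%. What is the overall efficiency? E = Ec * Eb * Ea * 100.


Ec = 0.83, Eb = 0.94, Ea = 0.8
E = 0.83 * 0.94 * 0.8 * 100 = 62.4160%

62.4160 %


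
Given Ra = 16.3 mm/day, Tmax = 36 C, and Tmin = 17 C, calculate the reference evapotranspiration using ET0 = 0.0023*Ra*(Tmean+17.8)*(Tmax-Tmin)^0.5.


Tmean = (Tmax + Tmin)/2 = (36 + 17)/2 = 26.5
ET0 = 0.0023 * 16.3 * (26.5 + 17.8) * sqrt(36 - 17)
ET0 = 0.0023 * 16.3 * 44.3 * 4.358899

7.2393 mm/day


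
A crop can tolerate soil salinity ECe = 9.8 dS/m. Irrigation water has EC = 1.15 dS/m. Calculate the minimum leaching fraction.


LR = ECiw / (5*ECe - ECiw)
LR = 1.15 / (5*9.8 - 1.15)
LR = 1.15 / 47.8500

0.0240


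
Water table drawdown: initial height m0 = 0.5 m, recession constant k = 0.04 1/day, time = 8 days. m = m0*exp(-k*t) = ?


m = m0 * exp(-k*t)
m = 0.5 * exp(-0.04 * 8)
m = 0.5 * exp(-0.3200)

0.3631 m


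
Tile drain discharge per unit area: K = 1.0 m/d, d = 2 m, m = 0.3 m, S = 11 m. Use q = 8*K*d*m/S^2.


q = 8*K*d*m/S^2
q = 8*1.0*2*0.3/11^2
q = 4.8000 / 121

0.0397 m/d


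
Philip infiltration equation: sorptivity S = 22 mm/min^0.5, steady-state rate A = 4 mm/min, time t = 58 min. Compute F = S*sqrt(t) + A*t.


F = S*sqrt(t) + A*t
F = 22*sqrt(58) + 4*58
F = 22*7.615773 + 232

399.5470 mm


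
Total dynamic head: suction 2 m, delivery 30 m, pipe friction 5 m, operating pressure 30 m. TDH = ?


TDH = Hs + Hd + hf + Hp = 2 + 30 + 5 + 30 = 67

67 m


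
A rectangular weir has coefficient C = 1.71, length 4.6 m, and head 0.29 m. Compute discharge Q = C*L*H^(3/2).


Q = C * L * H^(3/2) = 1.71 * 4.6 * 0.29^1.5 = 1.71 * 4.6 * 0.156170

1.2284 m^3/s


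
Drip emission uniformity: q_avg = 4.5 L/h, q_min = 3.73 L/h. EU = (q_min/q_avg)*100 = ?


EU = (q_min/q_avg)*100 = (3.73/4.5)*100 = 82.8889%

82.8889 %


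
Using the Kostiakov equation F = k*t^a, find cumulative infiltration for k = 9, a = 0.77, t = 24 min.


F = k * t^a = 9 * 24^0.77
F = 9 * 11.554806

103.9933 mm


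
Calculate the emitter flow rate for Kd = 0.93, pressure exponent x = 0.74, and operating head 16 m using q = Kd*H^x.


q = Kd * H^x = 0.93 * 16^0.74 = 0.93 * 7.781240

7.2366 L/h


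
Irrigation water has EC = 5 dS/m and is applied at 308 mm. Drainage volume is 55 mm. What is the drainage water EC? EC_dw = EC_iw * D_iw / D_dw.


EC_dw = EC_iw * D_iw / D_dw
EC_dw = 5 * 308 / 55
EC_dw = 1540 / 55

28.0000 dS/m


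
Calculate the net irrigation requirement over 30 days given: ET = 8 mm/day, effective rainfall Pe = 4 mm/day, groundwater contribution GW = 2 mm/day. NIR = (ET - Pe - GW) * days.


Daily deficit = ET - Pe - GW = 8 - 4 - 2 = 2 mm/day
NIR = 2 * 30 = 60 mm

60.0000 mm


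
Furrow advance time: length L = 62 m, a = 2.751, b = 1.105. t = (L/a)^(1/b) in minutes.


t = (L/a)^(1/b)
t = (62/2.751)^(1/1.105)
t = 22.537259^(1/1.105)

16.7627 min


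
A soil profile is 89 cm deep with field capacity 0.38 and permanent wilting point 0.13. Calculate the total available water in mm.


AWC = (FC - PWP) * d * 10
AWC = (0.38 - 0.13) * 89 * 10
AWC = 0.2500 * 89 * 10

222.5000 mm


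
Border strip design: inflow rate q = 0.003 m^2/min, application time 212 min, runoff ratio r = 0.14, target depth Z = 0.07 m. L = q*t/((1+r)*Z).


L = q*t/((1+r)*Z)
L = 0.003*212/((1+0.14)*0.07)
L = 0.636/0.0798

7.9699 m


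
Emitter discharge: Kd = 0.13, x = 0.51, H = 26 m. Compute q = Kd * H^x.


q = Kd * H^x = 0.13 * 26^0.51 = 0.13 * 5.267886

0.6848 L/h


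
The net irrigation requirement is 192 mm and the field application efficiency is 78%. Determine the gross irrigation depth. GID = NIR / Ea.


Ea = 78% = 0.78
GID = NIR / Ea = 192 / 0.78 = 246.1538 mm

246.1538 mm


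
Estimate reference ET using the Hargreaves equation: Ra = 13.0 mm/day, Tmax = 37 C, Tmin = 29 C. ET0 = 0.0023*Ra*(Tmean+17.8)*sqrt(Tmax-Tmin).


Tmean = (Tmax + Tmin)/2 = (37 + 29)/2 = 33.0
ET0 = 0.0023 * 13.0 * (33.0 + 17.8) * sqrt(37 - 29)
ET0 = 0.0023 * 13.0 * 50.8 * 2.828427

4.2962 mm/day


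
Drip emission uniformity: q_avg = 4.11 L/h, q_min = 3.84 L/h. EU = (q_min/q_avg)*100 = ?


EU = (q_min/q_avg)*100 = (3.84/4.11)*100 = 93.4307%

93.4307 %


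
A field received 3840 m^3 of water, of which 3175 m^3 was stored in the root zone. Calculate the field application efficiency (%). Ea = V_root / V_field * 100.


Ea = V_root / V_field * 100 = 3175 / 3840 * 100 = 82.6823%

82.6823 %


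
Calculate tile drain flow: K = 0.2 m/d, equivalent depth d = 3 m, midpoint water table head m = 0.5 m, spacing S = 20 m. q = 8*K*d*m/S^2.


q = 8*K*d*m/S^2
q = 8*0.2*3*0.5/20^2
q = 2.4000 / 400

0.0060 m/d


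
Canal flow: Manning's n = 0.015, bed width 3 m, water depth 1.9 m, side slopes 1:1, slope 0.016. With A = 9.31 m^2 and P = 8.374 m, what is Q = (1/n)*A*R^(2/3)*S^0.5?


R = A/P = 9.31/8.374 = 1.111775
Q = (1/0.015) * 9.31 * 1.111775^(2/3) * 0.016^0.5

84.2551 m^3/s


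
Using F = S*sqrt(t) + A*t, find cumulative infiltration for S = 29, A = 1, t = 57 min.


F = S*sqrt(t) + A*t
F = 29*sqrt(57) + 1*57
F = 29*7.549834 + 57

275.9452 mm


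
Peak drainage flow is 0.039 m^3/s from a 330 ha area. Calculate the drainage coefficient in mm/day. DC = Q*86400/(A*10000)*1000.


DC = Q * 86400 / (A * 10000) * 1000
DC = 0.039 * 86400 / (330 * 10000) * 1000
DC = 3369600.0000 / 3300000

1.0211 mm/day


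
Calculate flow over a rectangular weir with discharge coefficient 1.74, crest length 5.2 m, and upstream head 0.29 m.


Q = C * L * H^(3/2) = 1.74 * 5.2 * 0.29^1.5 = 1.74 * 5.2 * 0.156170

1.4130 m^3/s


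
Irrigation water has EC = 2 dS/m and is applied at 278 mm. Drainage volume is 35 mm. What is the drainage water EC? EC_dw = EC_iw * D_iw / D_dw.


EC_dw = EC_iw * D_iw / D_dw
EC_dw = 2 * 278 / 35
EC_dw = 556 / 35

15.8857 dS/m


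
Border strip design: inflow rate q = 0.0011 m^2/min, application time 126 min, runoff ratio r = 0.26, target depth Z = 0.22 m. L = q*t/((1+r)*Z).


L = q*t/((1+r)*Z)
L = 0.0011*126/((1+0.26)*0.22)
L = 0.1386/0.2772

0.5000 m


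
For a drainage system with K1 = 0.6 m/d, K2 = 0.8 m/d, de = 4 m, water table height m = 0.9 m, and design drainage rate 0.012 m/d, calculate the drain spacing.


S^2 = 8*K2*de*m/q + 4*K1*m^2/q
S^2 = 8*0.8*4*0.9/0.012 + 4*0.6*0.9^2/0.012
S = sqrt(2082.0000)

45.6289 m


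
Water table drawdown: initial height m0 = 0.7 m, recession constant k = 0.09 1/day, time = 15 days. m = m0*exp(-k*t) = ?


m = m0 * exp(-k*t)
m = 0.7 * exp(-0.09 * 15)
m = 0.7 * exp(-1.3500)

0.1815 m


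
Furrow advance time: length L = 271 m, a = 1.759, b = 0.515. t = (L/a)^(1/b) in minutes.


t = (L/a)^(1/b)
t = (271/1.759)^(1/0.515)
t = 154.064810^(1/0.515)

17699.7800 min


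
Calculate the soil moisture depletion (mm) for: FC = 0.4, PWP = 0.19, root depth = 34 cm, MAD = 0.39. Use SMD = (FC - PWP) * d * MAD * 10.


SMD = (FC - PWP) * d * MAD * 10
SMD = (0.4 - 0.19) * 34 * 0.39 * 10
SMD = 0.2100 * 34 * 0.39 * 10

27.8460 mm


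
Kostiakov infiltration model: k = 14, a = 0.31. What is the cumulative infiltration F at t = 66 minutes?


F = k * t^a = 14 * 66^0.31
F = 14 * 3.664870

51.3082 mm


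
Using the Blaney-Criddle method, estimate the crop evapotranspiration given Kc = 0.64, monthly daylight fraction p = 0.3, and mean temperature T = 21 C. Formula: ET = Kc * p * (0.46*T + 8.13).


ET = Kc * p * (0.46*T + 8.13)
ET = 0.64 * 0.3 * (0.46*21 + 8.13)
ET = 0.64 * 0.3 * 17.7900

3.4157 mm/day


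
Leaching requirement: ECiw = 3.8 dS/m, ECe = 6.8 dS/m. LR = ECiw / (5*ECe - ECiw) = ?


LR = ECiw / (5*ECe - ECiw)
LR = 3.8 / (5*6.8 - 3.8)
LR = 3.8 / 30.2000

0.1258


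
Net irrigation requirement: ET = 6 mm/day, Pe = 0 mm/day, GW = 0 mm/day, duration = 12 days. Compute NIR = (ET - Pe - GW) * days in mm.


Daily deficit = ET - Pe - GW = 6 - 0 - 0 = 6 mm/day
NIR = 6 * 12 = 72 mm

72.0000 mm


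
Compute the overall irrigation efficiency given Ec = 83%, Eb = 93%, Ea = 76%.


Ec = 0.83, Eb = 0.93, Ea = 0.76
E = 0.83 * 0.93 * 0.76 * 100 = 58.6644%

58.6644 %


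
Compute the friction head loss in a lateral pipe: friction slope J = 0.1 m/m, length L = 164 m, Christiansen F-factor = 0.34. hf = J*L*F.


hf = J * L * F = 0.1 * 164 * 0.34 = 5.5760 m

5.5760 m


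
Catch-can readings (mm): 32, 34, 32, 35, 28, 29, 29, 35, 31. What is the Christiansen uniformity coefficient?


mean = 31.666667 mm
MAD = 2.148148 mm
CU = (1 - 2.148148/31.666667)*100

93.2164 %


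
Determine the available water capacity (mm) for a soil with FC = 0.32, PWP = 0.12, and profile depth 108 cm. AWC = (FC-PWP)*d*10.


AWC = (FC - PWP) * d * 10
AWC = (0.32 - 0.12) * 108 * 10
AWC = 0.2000 * 108 * 10

216.0000 mm


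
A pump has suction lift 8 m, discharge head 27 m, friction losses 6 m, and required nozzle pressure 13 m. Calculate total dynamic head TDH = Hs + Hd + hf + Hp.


TDH = Hs + Hd + hf + Hp = 8 + 27 + 6 + 13 = 54

54 m


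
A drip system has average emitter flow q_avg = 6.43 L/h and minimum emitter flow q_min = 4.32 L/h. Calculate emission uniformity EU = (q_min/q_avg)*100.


EU = (q_min/q_avg)*100 = (4.32/6.43)*100 = 67.1851%

67.1851 %


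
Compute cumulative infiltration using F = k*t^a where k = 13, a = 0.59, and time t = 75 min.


F = k * t^a = 13 * 75^0.59
F = 13 * 12.772801

166.0464 mm


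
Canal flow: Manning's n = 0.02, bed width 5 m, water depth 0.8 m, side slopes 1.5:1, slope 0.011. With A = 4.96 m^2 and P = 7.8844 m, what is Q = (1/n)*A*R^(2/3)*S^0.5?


R = A/P = 4.96/7.8844 = 0.629090
Q = (1/0.02) * 4.96 * 0.629090^(2/3) * 0.011^0.5

19.0966 m^3/s


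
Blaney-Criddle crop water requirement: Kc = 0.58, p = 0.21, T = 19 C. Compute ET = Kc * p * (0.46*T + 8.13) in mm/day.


ET = Kc * p * (0.46*T + 8.13)
ET = 0.58 * 0.21 * (0.46*19 + 8.13)
ET = 0.58 * 0.21 * 16.8700

2.0548 mm/day


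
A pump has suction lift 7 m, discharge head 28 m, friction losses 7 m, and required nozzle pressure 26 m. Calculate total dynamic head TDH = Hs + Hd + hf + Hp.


TDH = Hs + Hd + hf + Hp = 7 + 28 + 7 + 26 = 68

68 m


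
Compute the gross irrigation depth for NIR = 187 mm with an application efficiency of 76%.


Ea = 76% = 0.76
GID = NIR / Ea = 187 / 0.76 = 246.0526 mm

246.0526 mm


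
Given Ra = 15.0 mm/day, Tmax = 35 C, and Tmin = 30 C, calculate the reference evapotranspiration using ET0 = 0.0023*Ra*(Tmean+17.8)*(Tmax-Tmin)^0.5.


Tmean = (Tmax + Tmin)/2 = (35 + 30)/2 = 32.5
ET0 = 0.0023 * 15.0 * (32.5 + 17.8) * sqrt(35 - 30)
ET0 = 0.0023 * 15.0 * 50.3 * 2.236068

3.8804 mm/day


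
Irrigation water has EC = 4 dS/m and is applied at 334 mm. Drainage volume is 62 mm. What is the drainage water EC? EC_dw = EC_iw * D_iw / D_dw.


EC_dw = EC_iw * D_iw / D_dw
EC_dw = 4 * 334 / 62
EC_dw = 1336 / 62

21.5484 dS/m


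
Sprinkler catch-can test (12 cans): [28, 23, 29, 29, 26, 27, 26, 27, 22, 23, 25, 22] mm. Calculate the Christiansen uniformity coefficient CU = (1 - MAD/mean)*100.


mean = 25.583333 mm
MAD = 2.152778 mm
CU = (1 - 2.152778/25.583333)*100

91.5852 %


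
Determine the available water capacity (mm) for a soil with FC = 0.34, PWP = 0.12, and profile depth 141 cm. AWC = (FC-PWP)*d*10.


AWC = (FC - PWP) * d * 10
AWC = (0.34 - 0.12) * 141 * 10
AWC = 0.2200 * 141 * 10

310.2000 mm


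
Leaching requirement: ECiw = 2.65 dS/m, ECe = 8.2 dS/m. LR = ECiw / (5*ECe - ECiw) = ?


LR = ECiw / (5*ECe - ECiw)
LR = 2.65 / (5*8.2 - 2.65)
LR = 2.65 / 38.3500

0.0691


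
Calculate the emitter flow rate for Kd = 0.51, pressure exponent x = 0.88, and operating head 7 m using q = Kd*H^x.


q = Kd * H^x = 0.51 * 7^0.88 = 0.51 * 5.542252

2.8265 L/h


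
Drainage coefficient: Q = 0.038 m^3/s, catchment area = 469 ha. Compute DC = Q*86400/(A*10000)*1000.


DC = Q * 86400 / (A * 10000) * 1000
DC = 0.038 * 86400 / (469 * 10000) * 1000
DC = 3283200.0000 / 4690000

0.7000 mm/day


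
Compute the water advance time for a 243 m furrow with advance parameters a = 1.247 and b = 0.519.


t = (L/a)^(1/b)
t = (243/1.247)^(1/0.519)
t = 194.867682^(1/0.519)

25812.5015 min


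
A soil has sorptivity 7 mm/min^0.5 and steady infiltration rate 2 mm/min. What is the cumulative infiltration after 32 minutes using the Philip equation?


F = S*sqrt(t) + A*t
F = 7*sqrt(32) + 2*32
F = 7*5.656854 + 64

103.5980 mm


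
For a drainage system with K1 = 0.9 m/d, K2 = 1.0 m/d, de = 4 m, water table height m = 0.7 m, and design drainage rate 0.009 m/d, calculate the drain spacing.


S^2 = 8*K2*de*m/q + 4*K1*m^2/q
S^2 = 8*1.0*4*0.7/0.009 + 4*0.9*0.7^2/0.009
S = sqrt(2684.8889)

51.8159 m


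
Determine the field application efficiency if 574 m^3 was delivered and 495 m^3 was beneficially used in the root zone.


Ea = V_root / V_field * 100 = 495 / 574 * 100 = 86.2369%

86.2369 %


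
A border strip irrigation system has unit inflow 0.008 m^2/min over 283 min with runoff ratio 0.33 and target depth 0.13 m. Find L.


L = q*t/((1+r)*Z)
L = 0.008*283/((1+0.33)*0.13)
L = 2.264/0.1729

13.0943 m


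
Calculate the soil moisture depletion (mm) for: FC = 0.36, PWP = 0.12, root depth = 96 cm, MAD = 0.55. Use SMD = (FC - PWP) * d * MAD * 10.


SMD = (FC - PWP) * d * MAD * 10
SMD = (0.36 - 0.12) * 96 * 0.55 * 10
SMD = 0.2400 * 96 * 0.55 * 10

126.7200 mm


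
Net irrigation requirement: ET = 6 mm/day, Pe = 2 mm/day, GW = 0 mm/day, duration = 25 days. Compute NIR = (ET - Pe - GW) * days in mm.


Daily deficit = ET - Pe - GW = 6 - 2 - 0 = 4 mm/day
NIR = 4 * 25 = 100 mm

100.0000 mm


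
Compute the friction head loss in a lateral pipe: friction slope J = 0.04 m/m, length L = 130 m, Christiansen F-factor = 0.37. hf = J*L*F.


hf = J * L * F = 0.04 * 130 * 0.37 = 1.9240 m

1.9240 m


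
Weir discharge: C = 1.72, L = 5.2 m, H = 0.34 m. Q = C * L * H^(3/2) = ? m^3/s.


Q = C * L * H^(3/2) = 1.72 * 5.2 * 0.34^1.5 = 1.72 * 5.2 * 0.198252

1.7732 m^3/s


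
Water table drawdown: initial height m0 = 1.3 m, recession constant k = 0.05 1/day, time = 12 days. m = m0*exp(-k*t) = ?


m = m0 * exp(-k*t)
m = 1.3 * exp(-0.05 * 12)
m = 1.3 * exp(-0.6000)

0.7135 m


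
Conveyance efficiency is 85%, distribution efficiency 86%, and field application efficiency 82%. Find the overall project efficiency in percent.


Ec = 0.85, Eb = 0.86, Ea = 0.82
E = 0.85 * 0.86 * 0.82 * 100 = 59.9420%

59.9420 %


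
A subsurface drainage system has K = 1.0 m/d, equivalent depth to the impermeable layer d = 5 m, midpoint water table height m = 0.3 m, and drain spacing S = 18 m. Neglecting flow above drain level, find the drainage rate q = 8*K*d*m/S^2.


q = 8*K*d*m/S^2
q = 8*1.0*5*0.3/18^2
q = 12.0000 / 324

0.0370 m/d


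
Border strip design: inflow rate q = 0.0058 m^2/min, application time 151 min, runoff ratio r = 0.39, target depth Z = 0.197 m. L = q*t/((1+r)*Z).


L = q*t/((1+r)*Z)
L = 0.0058*151/((1+0.39)*0.197)
L = 0.8758/0.27383

3.1983 m


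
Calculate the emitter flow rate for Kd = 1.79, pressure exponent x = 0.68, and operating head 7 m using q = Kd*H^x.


q = Kd * H^x = 1.79 * 7^0.68 = 1.79 * 3.755490

6.7223 L/h


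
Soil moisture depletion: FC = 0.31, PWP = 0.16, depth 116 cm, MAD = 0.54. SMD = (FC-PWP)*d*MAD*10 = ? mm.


SMD = (FC - PWP) * d * MAD * 10
SMD = (0.31 - 0.16) * 116 * 0.54 * 10
SMD = 0.1500 * 116 * 0.54 * 10

93.9600 mm


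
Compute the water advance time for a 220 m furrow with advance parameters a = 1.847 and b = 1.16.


t = (L/a)^(1/b)
t = (220/1.847)^(1/1.16)
t = 119.112074^(1/1.16)

61.6052 min


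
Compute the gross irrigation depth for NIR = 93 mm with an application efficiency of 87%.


Ea = 87% = 0.87
GID = NIR / Ea = 93 / 0.87 = 106.8966 mm

106.8966 mm


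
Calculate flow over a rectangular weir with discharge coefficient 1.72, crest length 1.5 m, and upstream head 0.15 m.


Q = C * L * H^(3/2) = 1.72 * 1.5 * 0.15^1.5 = 1.72 * 1.5 * 0.058095

0.1499 m^3/s


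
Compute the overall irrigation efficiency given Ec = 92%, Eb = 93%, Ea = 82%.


Ec = 0.92, Eb = 0.93, Ea = 0.82
E = 0.92 * 0.93 * 0.82 * 100 = 70.1592%

70.1592 %


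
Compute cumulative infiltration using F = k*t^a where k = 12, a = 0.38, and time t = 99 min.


F = k * t^a = 12 * 99^0.38
F = 12 * 5.732465

68.7896 mm


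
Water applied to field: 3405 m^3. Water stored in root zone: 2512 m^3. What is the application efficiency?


Ea = V_root / V_field * 100 = 2512 / 3405 * 100 = 73.7739%

73.7739 %


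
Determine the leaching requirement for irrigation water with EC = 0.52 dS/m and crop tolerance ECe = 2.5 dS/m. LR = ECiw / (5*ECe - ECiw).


LR = ECiw / (5*ECe - ECiw)
LR = 0.52 / (5*2.5 - 0.52)
LR = 0.52 / 11.9800

0.0434


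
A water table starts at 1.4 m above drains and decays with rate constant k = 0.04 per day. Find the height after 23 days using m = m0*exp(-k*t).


m = m0 * exp(-k*t)
m = 1.4 * exp(-0.04 * 23)
m = 1.4 * exp(-0.9200)

0.5579 m


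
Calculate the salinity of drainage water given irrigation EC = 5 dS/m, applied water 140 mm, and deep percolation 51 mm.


EC_dw = EC_iw * D_iw / D_dw
EC_dw = 5 * 140 / 51
EC_dw = 700 / 51

13.7255 dS/m


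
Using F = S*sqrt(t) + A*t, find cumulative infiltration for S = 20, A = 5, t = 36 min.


F = S*sqrt(t) + A*t
F = 20*sqrt(36) + 5*36
F = 20*6.000000 + 180

300.0000 mm


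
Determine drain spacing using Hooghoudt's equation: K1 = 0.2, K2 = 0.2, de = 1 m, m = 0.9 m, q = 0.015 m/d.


S^2 = 8*K2*de*m/q + 4*K1*m^2/q
S^2 = 8*0.2*1*0.9/0.015 + 4*0.2*0.9^2/0.015
S = sqrt(139.2000)

11.7983 m


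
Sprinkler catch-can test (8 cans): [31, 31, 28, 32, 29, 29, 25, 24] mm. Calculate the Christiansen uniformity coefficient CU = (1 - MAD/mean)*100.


mean = 28.625000 mm
MAD = 2.218750 mm
CU = (1 - 2.218750/28.625000)*100

92.2489 %


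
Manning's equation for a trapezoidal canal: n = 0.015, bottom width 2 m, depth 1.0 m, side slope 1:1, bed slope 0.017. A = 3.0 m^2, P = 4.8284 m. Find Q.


R = A/P = 3.0/4.8284 = 0.621324
Q = (1/0.015) * 3.0 * 0.621324^(2/3) * 0.017^0.5

18.9874 m^3/s


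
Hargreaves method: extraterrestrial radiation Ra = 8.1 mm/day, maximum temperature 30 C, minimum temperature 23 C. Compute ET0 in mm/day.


Tmean = (Tmax + Tmin)/2 = (30 + 23)/2 = 26.5
ET0 = 0.0023 * 8.1 * (26.5 + 17.8) * sqrt(30 - 23)
ET0 = 0.0023 * 8.1 * 44.3 * 2.645751

2.1836 mm/day


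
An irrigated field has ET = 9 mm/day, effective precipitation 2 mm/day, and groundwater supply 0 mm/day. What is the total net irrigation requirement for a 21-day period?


Daily deficit = ET - Pe - GW = 9 - 2 - 0 = 7 mm/day
NIR = 7 * 21 = 147 mm

147.0000 mm


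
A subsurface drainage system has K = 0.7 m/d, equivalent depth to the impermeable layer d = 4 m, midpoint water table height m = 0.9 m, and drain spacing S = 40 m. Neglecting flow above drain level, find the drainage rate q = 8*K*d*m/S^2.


q = 8*K*d*m/S^2
q = 8*0.7*4*0.9/40^2
q = 20.1600 / 1600

0.0126 m/d


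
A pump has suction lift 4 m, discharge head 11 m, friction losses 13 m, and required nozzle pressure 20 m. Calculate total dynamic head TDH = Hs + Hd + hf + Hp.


TDH = Hs + Hd + hf + Hp = 4 + 11 + 13 + 20 = 48

48 m


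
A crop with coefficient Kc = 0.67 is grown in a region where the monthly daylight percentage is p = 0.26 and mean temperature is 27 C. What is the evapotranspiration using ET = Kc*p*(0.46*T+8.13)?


ET = Kc * p * (0.46*T + 8.13)
ET = 0.67 * 0.26 * (0.46*27 + 8.13)
ET = 0.67 * 0.26 * 20.5500

3.5798 mm/day


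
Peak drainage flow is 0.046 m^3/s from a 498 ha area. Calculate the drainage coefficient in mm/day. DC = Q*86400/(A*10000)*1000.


DC = Q * 86400 / (A * 10000) * 1000
DC = 0.046 * 86400 / (498 * 10000) * 1000
DC = 3974400.0000 / 4980000

0.7981 mm/day


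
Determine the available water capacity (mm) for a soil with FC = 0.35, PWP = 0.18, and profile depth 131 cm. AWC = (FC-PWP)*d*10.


AWC = (FC - PWP) * d * 10
AWC = (0.35 - 0.18) * 131 * 10
AWC = 0.1700 * 131 * 10

222.7000 mm


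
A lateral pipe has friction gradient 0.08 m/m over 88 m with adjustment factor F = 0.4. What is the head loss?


hf = J * L * F = 0.08 * 88 * 0.4 = 2.8160 m

2.8160 m


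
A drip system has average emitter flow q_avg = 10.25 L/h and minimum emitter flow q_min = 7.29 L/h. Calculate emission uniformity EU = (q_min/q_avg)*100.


EU = (q_min/q_avg)*100 = (7.29/10.25)*100 = 71.1220%

71.1220 %


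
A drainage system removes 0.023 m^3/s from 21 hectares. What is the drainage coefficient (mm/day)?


DC = Q * 86400 / (A * 10000) * 1000
DC = 0.023 * 86400 / (21 * 10000) * 1000
DC = 1987200.0000 / 210000

9.4629 mm/day


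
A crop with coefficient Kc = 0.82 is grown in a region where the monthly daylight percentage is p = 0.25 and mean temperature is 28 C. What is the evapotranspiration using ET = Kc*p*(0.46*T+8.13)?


ET = Kc * p * (0.46*T + 8.13)
ET = 0.82 * 0.25 * (0.46*28 + 8.13)
ET = 0.82 * 0.25 * 21.0100

4.3071 mm/day


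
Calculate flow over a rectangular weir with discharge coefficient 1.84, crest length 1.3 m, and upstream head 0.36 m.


Q = C * L * H^(3/2) = 1.84 * 1.3 * 0.36^1.5 = 1.84 * 1.3 * 0.216000

0.5167 m^3/s


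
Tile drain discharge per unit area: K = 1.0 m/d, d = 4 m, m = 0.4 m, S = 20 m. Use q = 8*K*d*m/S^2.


q = 8*K*d*m/S^2
q = 8*1.0*4*0.4/20^2
q = 12.8000 / 400

0.0320 m/d


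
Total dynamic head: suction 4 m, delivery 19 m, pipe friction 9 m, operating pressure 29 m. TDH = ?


TDH = Hs + Hd + hf + Hp = 4 + 19 + 9 + 29 = 61

61 m


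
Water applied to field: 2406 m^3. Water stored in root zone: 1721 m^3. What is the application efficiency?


Ea = V_root / V_field * 100 = 1721 / 2406 * 100 = 71.5295%

71.5295 %


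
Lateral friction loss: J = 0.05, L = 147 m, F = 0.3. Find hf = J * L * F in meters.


hf = J * L * F = 0.05 * 147 * 0.3 = 2.2050 m

2.2050 m


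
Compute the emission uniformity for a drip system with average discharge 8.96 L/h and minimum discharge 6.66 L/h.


EU = (q_min/q_avg)*100 = (6.66/8.96)*100 = 74.3304%

74.3304 %


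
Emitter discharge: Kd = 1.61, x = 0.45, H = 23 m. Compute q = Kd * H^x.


q = Kd * H^x = 1.61 * 23^0.45 = 1.61 * 4.099940

6.6009 L/h


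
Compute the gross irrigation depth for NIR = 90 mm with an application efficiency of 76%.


Ea = 76% = 0.76
GID = NIR / Ea = 90 / 0.76 = 118.4211 mm

118.4211 mm


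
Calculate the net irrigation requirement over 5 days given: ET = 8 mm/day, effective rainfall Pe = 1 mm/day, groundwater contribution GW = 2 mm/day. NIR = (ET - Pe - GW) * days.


Daily deficit = ET - Pe - GW = 8 - 1 - 2 = 5 mm/day
NIR = 5 * 5 = 25 mm

25.0000 mm


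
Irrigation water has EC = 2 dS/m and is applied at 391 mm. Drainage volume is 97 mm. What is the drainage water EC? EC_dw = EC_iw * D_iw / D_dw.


EC_dw = EC_iw * D_iw / D_dw
EC_dw = 2 * 391 / 97
EC_dw = 782 / 97

8.0619 dS/m


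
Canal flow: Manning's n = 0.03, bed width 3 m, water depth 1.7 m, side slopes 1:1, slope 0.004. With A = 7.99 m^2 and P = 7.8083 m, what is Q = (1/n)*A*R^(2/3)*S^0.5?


R = A/P = 7.99/7.8083 = 1.023270
Q = (1/0.03) * 7.99 * 1.023270^(2/3) * 0.004^0.5

17.1047 m^3/s


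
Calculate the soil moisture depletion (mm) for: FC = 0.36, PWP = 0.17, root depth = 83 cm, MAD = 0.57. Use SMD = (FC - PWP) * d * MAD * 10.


SMD = (FC - PWP) * d * MAD * 10
SMD = (0.36 - 0.17) * 83 * 0.57 * 10
SMD = 0.1900 * 83 * 0.57 * 10

89.8890 mm


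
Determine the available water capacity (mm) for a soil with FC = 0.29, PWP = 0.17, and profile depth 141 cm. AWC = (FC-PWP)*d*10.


AWC = (FC - PWP) * d * 10
AWC = (0.29 - 0.17) * 141 * 10
AWC = 0.1200 * 141 * 10

169.2000 mm


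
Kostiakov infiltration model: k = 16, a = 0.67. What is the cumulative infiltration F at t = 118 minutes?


F = k * t^a = 16 * 118^0.67
F = 16 * 24.443362

391.0938 mm


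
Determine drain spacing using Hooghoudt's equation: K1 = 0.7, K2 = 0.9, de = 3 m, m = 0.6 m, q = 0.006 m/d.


S^2 = 8*K2*de*m/q + 4*K1*m^2/q
S^2 = 8*0.9*3*0.6/0.006 + 4*0.7*0.6^2/0.006
S = sqrt(2328.0000)

48.2494 m


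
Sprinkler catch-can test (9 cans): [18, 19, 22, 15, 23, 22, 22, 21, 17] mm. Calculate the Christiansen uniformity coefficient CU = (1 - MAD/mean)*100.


mean = 19.888889 mm
MAD = 2.345679 mm
CU = (1 - 2.345679/19.888889)*100

88.2061 %


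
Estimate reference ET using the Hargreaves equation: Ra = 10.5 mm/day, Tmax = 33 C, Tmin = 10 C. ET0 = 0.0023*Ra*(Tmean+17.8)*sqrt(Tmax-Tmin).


Tmean = (Tmax + Tmin)/2 = (33 + 10)/2 = 21.5
ET0 = 0.0023 * 10.5 * (21.5 + 17.8) * sqrt(33 - 10)
ET0 = 0.0023 * 10.5 * 39.3 * 4.795832

4.5517 mm/day


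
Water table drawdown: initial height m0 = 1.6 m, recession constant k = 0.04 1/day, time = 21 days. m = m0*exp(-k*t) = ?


m = m0 * exp(-k*t)
m = 1.6 * exp(-0.04 * 21)
m = 1.6 * exp(-0.8400)

0.6907 m


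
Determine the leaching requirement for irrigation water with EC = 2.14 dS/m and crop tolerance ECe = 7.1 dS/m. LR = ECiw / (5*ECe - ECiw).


LR = ECiw / (5*ECe - ECiw)
LR = 2.14 / (5*7.1 - 2.14)
LR = 2.14 / 33.3600

0.0641


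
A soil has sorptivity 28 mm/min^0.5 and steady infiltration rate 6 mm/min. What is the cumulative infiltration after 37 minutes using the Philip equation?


F = S*sqrt(t) + A*t
F = 28*sqrt(37) + 6*37
F = 28*6.082763 + 222

392.3174 mm


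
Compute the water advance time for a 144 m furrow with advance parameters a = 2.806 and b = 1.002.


t = (L/a)^(1/b)
t = (144/2.806)^(1/1.002)
t = 51.318603^(1/1.002)

50.9168 min


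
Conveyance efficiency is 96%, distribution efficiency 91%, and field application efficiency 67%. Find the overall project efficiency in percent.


Ec = 0.96, Eb = 0.91, Ea = 0.67
E = 0.96 * 0.91 * 0.67 * 100 = 58.5312%

58.5312 %


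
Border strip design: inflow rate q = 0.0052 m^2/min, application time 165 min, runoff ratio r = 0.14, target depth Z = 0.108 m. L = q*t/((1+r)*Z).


L = q*t/((1+r)*Z)
L = 0.0052*165/((1+0.14)*0.108)
L = 0.858/0.12312

6.9688 m


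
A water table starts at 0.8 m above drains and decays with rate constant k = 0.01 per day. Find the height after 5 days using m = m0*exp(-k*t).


m = m0 * exp(-k*t)
m = 0.8 * exp(-0.01 * 5)
m = 0.8 * exp(-0.0500)

0.7610 m


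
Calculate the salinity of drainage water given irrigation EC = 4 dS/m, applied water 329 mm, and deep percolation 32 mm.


EC_dw = EC_iw * D_iw / D_dw
EC_dw = 4 * 329 / 32
EC_dw = 1316 / 32

41.1250 dS/m


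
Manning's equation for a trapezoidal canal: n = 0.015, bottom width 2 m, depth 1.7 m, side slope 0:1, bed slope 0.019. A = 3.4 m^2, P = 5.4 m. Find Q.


R = A/P = 3.4/5.4 = 0.629630
Q = (1/0.015) * 3.4 * 0.629630^(2/3) * 0.019^0.5

22.9520 m^3/s


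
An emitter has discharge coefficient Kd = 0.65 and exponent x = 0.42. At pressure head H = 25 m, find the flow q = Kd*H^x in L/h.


q = Kd * H^x = 0.65 * 25^0.42 = 0.65 * 3.864869

2.5122 L/h


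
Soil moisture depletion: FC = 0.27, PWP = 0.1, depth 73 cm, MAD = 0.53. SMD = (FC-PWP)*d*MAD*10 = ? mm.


SMD = (FC - PWP) * d * MAD * 10
SMD = (0.27 - 0.1) * 73 * 0.53 * 10
SMD = 0.1700 * 73 * 0.53 * 10

65.7730 mm


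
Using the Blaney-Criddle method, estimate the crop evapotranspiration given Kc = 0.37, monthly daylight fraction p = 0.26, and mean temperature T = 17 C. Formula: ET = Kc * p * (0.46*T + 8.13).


ET = Kc * p * (0.46*T + 8.13)
ET = 0.37 * 0.26 * (0.46*17 + 8.13)
ET = 0.37 * 0.26 * 15.9500

1.5344 mm/day


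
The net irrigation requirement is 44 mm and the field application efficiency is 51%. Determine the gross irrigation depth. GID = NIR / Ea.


Ea = 51% = 0.51
GID = NIR / Ea = 44 / 0.51 = 86.2745 mm

86.2745 mm


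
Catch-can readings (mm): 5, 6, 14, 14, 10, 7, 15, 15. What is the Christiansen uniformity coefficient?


mean = 10.750000 mm
MAD = 3.750000 mm
CU = (1 - 3.750000/10.750000)*100

65.1163 %


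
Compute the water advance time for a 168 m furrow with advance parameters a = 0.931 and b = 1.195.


t = (L/a)^(1/b)
t = (168/0.931)^(1/1.195)
t = 180.451128^(1/1.195)

77.2978 min


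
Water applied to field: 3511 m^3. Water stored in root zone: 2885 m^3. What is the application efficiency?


Ea = V_root / V_field * 100 = 2885 / 3511 * 100 = 82.1703%

82.1703 %


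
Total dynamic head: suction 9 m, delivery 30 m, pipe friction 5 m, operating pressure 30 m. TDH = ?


TDH = Hs + Hd + hf + Hp = 9 + 30 + 5 + 30 = 74

74 m


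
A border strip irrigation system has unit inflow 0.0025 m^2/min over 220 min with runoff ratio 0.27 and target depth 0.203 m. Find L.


L = q*t/((1+r)*Z)
L = 0.0025*220/((1+0.27)*0.203)
L = 0.55/0.25781

2.1334 m


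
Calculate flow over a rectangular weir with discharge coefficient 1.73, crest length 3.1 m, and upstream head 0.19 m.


Q = C * L * H^(3/2) = 1.73 * 3.1 * 0.19^1.5 = 1.73 * 3.1 * 0.082819

0.4442 m^3/s


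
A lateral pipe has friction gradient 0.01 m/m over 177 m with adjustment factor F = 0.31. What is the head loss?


hf = J * L * F = 0.01 * 177 * 0.31 = 0.5487 m

0.5487 m


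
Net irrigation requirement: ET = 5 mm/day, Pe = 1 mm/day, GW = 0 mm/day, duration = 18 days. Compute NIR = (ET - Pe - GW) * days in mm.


Daily deficit = ET - Pe - GW = 5 - 1 - 0 = 4 mm/day
NIR = 4 * 18 = 72 mm

72.0000 mm


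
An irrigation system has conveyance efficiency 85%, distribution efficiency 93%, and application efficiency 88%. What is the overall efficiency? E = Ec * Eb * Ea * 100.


Ec = 0.85, Eb = 0.93, Ea = 0.88
E = 0.85 * 0.93 * 0.88 * 100 = 69.5640%

69.5640 %


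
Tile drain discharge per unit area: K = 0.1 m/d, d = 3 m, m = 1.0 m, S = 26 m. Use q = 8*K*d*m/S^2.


q = 8*K*d*m/S^2
q = 8*0.1*3*1.0/26^2
q = 2.4000 / 676

0.0036 m/d


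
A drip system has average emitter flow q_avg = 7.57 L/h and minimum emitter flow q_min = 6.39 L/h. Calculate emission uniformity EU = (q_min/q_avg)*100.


EU = (q_min/q_avg)*100 = (6.39/7.57)*100 = 84.4122%

84.4122 %


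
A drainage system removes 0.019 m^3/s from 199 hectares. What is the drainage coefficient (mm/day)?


DC = Q * 86400 / (A * 10000) * 1000
DC = 0.019 * 86400 / (199 * 10000) * 1000
DC = 1641600.0000 / 1990000

0.8249 mm/day


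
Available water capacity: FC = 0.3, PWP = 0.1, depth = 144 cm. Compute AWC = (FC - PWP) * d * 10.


AWC = (FC - PWP) * d * 10
AWC = (0.3 - 0.1) * 144 * 10
AWC = 0.2000 * 144 * 10

288.0000 mm


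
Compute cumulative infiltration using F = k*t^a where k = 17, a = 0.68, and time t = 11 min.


F = k * t^a = 17 * 11^0.68
F = 17 * 5.106779

86.8152 mm


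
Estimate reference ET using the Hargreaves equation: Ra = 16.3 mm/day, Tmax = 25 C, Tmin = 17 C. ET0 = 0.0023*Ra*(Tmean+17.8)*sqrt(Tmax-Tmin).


Tmean = (Tmax + Tmin)/2 = (25 + 17)/2 = 21.0
ET0 = 0.0023 * 16.3 * (21.0 + 17.8) * sqrt(25 - 17)
ET0 = 0.0023 * 16.3 * 38.8 * 2.828427

4.1143 mm/day


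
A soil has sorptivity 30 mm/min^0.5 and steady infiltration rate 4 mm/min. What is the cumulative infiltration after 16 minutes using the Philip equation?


F = S*sqrt(t) + A*t
F = 30*sqrt(16) + 4*16
F = 30*4.000000 + 64

184.0000 mm


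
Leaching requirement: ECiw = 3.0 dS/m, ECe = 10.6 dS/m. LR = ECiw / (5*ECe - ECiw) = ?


LR = ECiw / (5*ECe - ECiw)
LR = 3.0 / (5*10.6 - 3.0)
LR = 3.0 / 50.0000

0.0600


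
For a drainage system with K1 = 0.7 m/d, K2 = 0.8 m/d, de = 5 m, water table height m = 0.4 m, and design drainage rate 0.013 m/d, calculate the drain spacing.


S^2 = 8*K2*de*m/q + 4*K1*m^2/q
S^2 = 8*0.8*5*0.4/0.013 + 4*0.7*0.4^2/0.013
S = sqrt(1019.0769)

31.9230 m


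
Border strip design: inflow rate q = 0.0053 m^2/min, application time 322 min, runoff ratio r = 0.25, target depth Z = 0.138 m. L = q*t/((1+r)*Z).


L = q*t/((1+r)*Z)
L = 0.0053*322/((1+0.25)*0.138)
L = 1.7066/0.1725

9.8933 m


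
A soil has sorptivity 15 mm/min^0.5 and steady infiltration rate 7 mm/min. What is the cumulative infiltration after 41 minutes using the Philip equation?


F = S*sqrt(t) + A*t
F = 15*sqrt(41) + 7*41
F = 15*6.403124 + 287

383.0469 mm


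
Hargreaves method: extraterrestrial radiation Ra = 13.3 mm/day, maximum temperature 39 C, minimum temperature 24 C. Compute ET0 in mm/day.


Tmean = (Tmax + Tmin)/2 = (39 + 24)/2 = 31.5
ET0 = 0.0023 * 13.3 * (31.5 + 17.8) * sqrt(39 - 24)
ET0 = 0.0023 * 13.3 * 49.3 * 3.872983

5.8408 mm/day


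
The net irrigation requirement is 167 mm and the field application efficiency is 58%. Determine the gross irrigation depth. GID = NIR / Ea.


Ea = 58% = 0.58
GID = NIR / Ea = 167 / 0.58 = 287.9310 mm

287.9310 mm


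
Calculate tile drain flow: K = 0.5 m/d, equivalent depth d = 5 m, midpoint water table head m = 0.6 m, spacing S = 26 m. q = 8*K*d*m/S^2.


q = 8*K*d*m/S^2
q = 8*0.5*5*0.6/26^2
q = 12.0000 / 676

0.0178 m/d


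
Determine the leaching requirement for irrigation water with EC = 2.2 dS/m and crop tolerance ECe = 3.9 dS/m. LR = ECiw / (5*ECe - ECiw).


LR = ECiw / (5*ECe - ECiw)
LR = 2.2 / (5*3.9 - 2.2)
LR = 2.2 / 17.3000

0.1272
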